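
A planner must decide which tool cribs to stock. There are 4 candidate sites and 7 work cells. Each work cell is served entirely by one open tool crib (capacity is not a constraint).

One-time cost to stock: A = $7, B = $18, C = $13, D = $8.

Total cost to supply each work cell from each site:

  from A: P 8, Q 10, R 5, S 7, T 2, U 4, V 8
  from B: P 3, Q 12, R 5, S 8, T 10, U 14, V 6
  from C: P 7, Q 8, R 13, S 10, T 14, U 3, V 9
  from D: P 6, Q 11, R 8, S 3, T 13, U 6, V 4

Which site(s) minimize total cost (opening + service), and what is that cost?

For any fixed open set, each work cell goes to its cheapest open site; total = fixed + service.
{A, D}: P→D 6, Q→A 10, R→A 5, S→D 3, T→A 2, U→A 4, V→D 4. Service 34; fixed 15; total 49.
{A}: service 44 + fixed 7 = 51
{A, C, D}: P→D 6, Q→C 8, R→A 5, S→D 3, T→A 2, U→C 3, V→D 4. Service 31; fixed 28; total 59.
{A, B, C, D}: P→B 3, Q→C 8, R→A 5, S→D 3, T→A 2, U→C 3, V→D 4. Service 28; fixed 46; total 74.
No other subset beats 49.

Open A and D; minimum total cost 49.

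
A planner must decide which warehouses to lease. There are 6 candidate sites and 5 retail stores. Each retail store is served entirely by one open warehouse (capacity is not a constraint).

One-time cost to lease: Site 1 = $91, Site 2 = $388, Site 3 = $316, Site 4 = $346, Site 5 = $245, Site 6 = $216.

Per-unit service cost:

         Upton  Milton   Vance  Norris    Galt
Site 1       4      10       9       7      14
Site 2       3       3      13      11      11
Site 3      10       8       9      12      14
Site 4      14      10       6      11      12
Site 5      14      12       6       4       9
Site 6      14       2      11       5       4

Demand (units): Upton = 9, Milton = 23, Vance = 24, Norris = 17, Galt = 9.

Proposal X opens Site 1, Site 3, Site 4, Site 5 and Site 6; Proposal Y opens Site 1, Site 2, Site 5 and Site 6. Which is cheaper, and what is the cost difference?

Proposal X: {Site 1, Site 3, Site 4, Site 5, Site 6}: Upton→Site 1 4·9=36, Milton→Site 6 2·23=46, Vance→Site 4 6·24=144, Norris→Site 5 4·17=68, Galt→Site 6 4·9=36. Service 330; fixed 1214; total 1544.
Proposal Y: {Site 1, Site 2, Site 5, Site 6}: Upton→Site 2 3·9=27, Milton→Site 6 2·23=46, Vance→Site 5 6·24=144, Norris→Site 5 4·17=68, Galt→Site 6 4·9=36. Service 321; fixed 940; total 1261.
Difference: |1544 − 1261| = 283.

Proposal Y is cheaper by 283.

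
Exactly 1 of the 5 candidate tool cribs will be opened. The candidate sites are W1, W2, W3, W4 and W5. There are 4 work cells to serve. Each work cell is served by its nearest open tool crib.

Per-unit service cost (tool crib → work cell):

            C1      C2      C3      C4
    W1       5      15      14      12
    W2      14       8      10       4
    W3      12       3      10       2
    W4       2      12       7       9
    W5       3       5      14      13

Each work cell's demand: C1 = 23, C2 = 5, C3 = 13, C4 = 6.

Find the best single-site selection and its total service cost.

With exactly 1 open, each work cell uses its cheapest among the chosen.
{W4}: C1→W4 2·23=46, C2→W4 12·5=60, C3→W4 7·13=91, C4→W4 9·6=54. Service cost 251.
{W5}: service cost 354
{W3}: service cost 433
Among all 5 size-1 choices, {W4} is lowest.

Choose W4 only; total service cost 251.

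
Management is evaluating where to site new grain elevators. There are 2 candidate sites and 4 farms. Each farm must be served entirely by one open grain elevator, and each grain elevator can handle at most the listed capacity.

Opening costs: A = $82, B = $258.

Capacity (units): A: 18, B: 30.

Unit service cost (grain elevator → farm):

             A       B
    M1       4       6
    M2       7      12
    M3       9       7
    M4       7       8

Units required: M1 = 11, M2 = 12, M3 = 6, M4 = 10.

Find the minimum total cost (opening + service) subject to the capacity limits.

Minimum total cost: 612

Open {A, B}: M1→B 6·11=66, M2→A 7·12=84, M3→B 7·6=42, M4→B 8·10=80.
Loads: A carries 12/18, B carries 27/30. Service 272; fixed 340; total 612.
Next best feasible plan costs 624.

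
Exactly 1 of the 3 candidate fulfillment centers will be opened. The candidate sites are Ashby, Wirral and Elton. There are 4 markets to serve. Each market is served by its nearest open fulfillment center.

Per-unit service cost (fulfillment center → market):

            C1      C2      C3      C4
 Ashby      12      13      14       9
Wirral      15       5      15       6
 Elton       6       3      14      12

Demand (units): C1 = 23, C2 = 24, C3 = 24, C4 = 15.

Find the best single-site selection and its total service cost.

Choose Elton only; total service cost 726.

With exactly 1 open, each market uses its cheapest among the chosen.
{Elton}: C1→Elton 6·23=138, C2→Elton 3·24=72, C3→Elton 14·24=336, C4→Elton 12·15=180. Service cost 726.
{Wirral}: service cost 915
{Ashby}: service cost 1059
Among all 3 size-1 choices, {Elton} is lowest.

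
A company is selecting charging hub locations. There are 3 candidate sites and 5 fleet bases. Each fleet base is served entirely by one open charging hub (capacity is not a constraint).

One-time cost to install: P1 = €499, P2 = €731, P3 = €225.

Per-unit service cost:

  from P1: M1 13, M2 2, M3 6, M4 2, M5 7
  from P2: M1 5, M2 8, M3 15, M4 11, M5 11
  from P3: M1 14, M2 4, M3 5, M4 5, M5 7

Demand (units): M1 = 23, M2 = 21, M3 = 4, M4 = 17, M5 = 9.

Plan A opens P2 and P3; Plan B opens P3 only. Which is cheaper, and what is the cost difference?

Plan A: {P2, P3}: M1→P2 5·23=115, M2→P3 4·21=84, M3→P3 5·4=20, M4→P3 5·17=85, M5→P3 7·9=63. Service 367; fixed 956; total 1323.
Plan B: {P3}: M1→P3 14·23=322, M2→P3 4·21=84, M3→P3 5·4=20, M4→P3 5·17=85, M5→P3 7·9=63. Service 574; fixed 225; total 799.
Difference: |1323 − 799| = 524.

Plan B is cheaper by 524.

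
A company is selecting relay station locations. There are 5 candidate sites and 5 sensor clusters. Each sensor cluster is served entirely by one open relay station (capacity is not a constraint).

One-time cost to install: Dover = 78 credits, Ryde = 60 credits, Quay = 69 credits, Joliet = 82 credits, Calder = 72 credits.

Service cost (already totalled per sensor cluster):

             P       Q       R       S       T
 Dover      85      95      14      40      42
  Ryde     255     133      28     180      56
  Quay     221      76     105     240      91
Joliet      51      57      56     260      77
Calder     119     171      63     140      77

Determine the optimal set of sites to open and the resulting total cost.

For any fixed open set, each sensor cluster goes to its cheapest open site; total = fixed + service.
{Dover}: P→Dover 85, Q→Dover 95, R→Dover 14, S→Dover 40, T→Dover 42. Service 276; fixed 78; total 354.
{Dover, Joliet}: service 204 + fixed 160 = 364
{Dover, Quay}: P→Dover 85, Q→Quay 76, R→Dover 14, S→Dover 40, T→Dover 42. Service 257; fixed 147; total 404.
{Dover, Ryde, Quay, Joliet, Calder}: P→Joliet 51, Q→Joliet 57, R→Dover 14, S→Dover 40, T→Dover 42. Service 204; fixed 361; total 565.
No other subset beats 354.

Open Dover only; minimum total cost 354.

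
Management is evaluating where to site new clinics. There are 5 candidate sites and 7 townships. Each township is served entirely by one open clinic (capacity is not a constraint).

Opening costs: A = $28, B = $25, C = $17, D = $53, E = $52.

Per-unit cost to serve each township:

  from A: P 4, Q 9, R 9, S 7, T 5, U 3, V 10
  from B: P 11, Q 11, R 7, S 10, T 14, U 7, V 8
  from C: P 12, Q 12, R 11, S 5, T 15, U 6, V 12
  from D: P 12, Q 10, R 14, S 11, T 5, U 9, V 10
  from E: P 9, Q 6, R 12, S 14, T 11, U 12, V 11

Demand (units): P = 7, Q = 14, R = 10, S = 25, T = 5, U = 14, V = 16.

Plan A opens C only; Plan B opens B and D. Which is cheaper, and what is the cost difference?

Plan A is cheaper by 11.

Plan A: {C}: P→C 12·7=84, Q→C 12·14=168, R→C 11·10=110, S→C 5·25=125, T→C 15·5=75, U→C 6·14=84, V→C 12·16=192. Service 838; fixed 17; total 855.
Plan B: {B, D}: P→B 11·7=77, Q→D 10·14=140, R→B 7·10=70, S→B 10·25=250, T→D 5·5=25, U→B 7·14=98, V→B 8·16=128. Service 788; fixed 78; total 866.
Difference: |855 − 866| = 11.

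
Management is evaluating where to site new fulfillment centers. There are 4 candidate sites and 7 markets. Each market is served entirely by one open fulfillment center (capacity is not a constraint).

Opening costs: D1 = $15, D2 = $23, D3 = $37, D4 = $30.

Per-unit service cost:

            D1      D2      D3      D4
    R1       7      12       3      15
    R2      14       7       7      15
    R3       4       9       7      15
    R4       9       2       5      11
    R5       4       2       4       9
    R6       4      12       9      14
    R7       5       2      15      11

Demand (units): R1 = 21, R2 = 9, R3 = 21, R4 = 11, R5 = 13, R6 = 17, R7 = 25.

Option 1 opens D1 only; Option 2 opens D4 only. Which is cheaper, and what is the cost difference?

Option 1: {D1}: R1→D1 7·21=147, R2→D1 14·9=126, R3→D1 4·21=84, R4→D1 9·11=99, R5→D1 4·13=52, R6→D1 4·17=68, R7→D1 5·25=125. Service 701; fixed 15; total 716.
Option 2: {D4}: R1→D4 15·21=315, R2→D4 15·9=135, R3→D4 15·21=315, R4→D4 11·11=121, R5→D4 9·13=117, R6→D4 14·17=238, R7→D4 11·25=275. Service 1516; fixed 30; total 1546.
Difference: |716 − 1546| = 830.

Option 1 is cheaper by 830.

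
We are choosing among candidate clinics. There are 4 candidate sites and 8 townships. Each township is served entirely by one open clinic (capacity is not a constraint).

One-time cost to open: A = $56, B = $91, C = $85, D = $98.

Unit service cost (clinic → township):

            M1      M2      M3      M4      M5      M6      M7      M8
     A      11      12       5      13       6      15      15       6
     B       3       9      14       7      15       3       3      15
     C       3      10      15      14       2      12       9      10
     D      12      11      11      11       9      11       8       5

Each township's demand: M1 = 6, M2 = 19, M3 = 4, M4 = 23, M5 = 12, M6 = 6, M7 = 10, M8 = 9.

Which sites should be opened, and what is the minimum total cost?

Open A and B; minimum total cost 691.

For any fixed open set, each township goes to its cheapest open site; total = fixed + service.
{A, B}: M1→B 3·6=18, M2→B 9·19=171, M3→A 5·4=20, M4→B 7·23=161, M5→A 6·12=72, M6→B 3·6=18, M7→B 3·10=30, M8→A 6·9=54. Service 544; fixed 147; total 691.
{A, B, C}: service 496 + fixed 232 = 728
{B, C}: M1→B 3·6=18, M2→B 9·19=171, M3→B 14·4=56, M4→B 7·23=161, M5→C 2·12=24, M6→B 3·6=18, M7→B 3·10=30, M8→C 10·9=90. Service 568; fixed 176; total 744.
{A, B, C, D}: M1→B 3·6=18, M2→B 9·19=171, M3→A 5·4=20, M4→B 7·23=161, M5→C 2·12=24, M6→B 3·6=18, M7→B 3·10=30, M8→D 5·9=45. Service 487; fixed 330; total 817.
No other subset beats 691.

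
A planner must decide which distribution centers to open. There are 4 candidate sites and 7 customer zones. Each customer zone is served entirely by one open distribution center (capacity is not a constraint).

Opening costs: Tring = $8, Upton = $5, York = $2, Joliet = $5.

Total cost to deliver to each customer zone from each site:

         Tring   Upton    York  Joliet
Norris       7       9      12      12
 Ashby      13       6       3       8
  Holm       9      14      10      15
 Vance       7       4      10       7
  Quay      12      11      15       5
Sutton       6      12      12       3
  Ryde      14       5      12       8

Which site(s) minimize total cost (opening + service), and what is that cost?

For any fixed open set, each customer zone goes to its cheapest open site; total = fixed + service.
{Upton, York, Joliet}: Norris→Upton 9, Ashby→York 3, Holm→York 10, Vance→Upton 4, Quay→Joliet 5, Sutton→Joliet 3, Ryde→Upton 5. Service 39; fixed 12; total 51.
{York, Joliet}: service 48 + fixed 7 = 55
{Tring, Upton, York, Joliet}: service 36 + fixed 20 = 56
{York}: Norris→York 12, Ashby→York 3, Holm→York 10, Vance→York 10, Quay→York 15, Sutton→York 12, Ryde→York 12. Service 74; fixed 2; total 76.
No other subset beats 51.

Open Upton, York and Joliet; minimum total cost 51.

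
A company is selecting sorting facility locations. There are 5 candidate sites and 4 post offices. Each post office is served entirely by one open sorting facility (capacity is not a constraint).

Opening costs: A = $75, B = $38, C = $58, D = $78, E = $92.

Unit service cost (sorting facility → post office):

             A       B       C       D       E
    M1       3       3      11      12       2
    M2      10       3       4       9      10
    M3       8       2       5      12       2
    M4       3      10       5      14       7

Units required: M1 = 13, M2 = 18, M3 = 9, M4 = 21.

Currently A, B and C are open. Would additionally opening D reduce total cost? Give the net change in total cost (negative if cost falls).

No — net change +78 (cost rises by 78).

Current service cost with {A, B, C}: 174.
Adding D: each post office re-picks its cheapest; new service cost 174, saving 0.
Extra fixed cost: 78. Net change = 78 − 0 = 78.
(Totals: 345 → 423.)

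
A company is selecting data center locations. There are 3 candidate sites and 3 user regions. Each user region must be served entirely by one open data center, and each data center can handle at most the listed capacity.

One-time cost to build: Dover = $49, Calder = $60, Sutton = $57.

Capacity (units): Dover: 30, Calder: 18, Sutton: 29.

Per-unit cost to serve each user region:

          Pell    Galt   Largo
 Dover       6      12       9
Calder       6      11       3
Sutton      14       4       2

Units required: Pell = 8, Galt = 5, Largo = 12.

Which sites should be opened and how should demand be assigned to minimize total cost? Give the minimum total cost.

Open {Dover, Sutton}: Pell→Dover 6·8=48, Galt→Sutton 4·5=20, Largo→Sutton 2·12=24.
Loads: Dover carries 8/30, Sutton carries 17/29. Service 92; fixed 106; total 198.
Next best feasible plan costs 209.

Minimum total cost: 198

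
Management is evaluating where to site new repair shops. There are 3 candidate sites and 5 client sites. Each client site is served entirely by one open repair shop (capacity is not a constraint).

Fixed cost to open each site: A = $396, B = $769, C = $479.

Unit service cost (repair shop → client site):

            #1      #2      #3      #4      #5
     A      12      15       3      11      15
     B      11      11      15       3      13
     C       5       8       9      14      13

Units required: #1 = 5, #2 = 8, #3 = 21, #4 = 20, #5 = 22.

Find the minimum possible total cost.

Minimum total cost: 1189

For any fixed open set, each client site goes to its cheapest open site; total = fixed + service.
{A}: #1→A 12·5=60, #2→A 15·8=120, #3→A 3·21=63, #4→A 11·20=220, #5→A 15·22=330. Service 793; fixed 396; total 1189.
{C}: #1→C 5·5=25, #2→C 8·8=64, #3→C 9·21=189, #4→C 14·20=280, #5→C 13·22=286. Service 844; fixed 479; total 1323.
{A, C}: #1→C 5·5=25, #2→C 8·8=64, #3→A 3·21=63, #4→A 11·20=220, #5→C 13·22=286. Service 658; fixed 875; total 1533.
{A, B, C}: service 498 + fixed 1644 = 2142
No other subset beats 1189.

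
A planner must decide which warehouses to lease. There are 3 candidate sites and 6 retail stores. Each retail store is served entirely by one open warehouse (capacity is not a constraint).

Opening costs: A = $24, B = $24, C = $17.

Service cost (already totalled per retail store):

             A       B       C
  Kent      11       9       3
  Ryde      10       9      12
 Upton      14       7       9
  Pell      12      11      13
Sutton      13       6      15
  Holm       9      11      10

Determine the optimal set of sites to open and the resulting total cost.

For any fixed open set, each retail store goes to its cheapest open site; total = fixed + service.
{B}: Kent→B 9, Ryde→B 9, Upton→B 7, Pell→B 11, Sutton→B 6, Holm→B 11. Service 53; fixed 24; total 77.
{C}: service 62 + fixed 17 = 79
{B, C}: service 46 + fixed 41 = 87
{A, B, C}: service 45 + fixed 65 = 110
(All 7 nonempty subsets were checked; B only is lowest.)

Open B only; minimum total cost 77.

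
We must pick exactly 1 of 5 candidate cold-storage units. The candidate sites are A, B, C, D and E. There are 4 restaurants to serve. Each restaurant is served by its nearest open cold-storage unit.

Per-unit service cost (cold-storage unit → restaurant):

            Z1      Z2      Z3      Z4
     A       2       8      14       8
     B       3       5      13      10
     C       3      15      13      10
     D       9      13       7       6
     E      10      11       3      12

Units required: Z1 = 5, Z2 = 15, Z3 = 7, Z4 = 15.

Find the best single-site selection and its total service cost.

With exactly 1 open, each restaurant uses its cheapest among the chosen.
{B}: Z1→B 3·5=15, Z2→B 5·15=75, Z3→B 13·7=91, Z4→B 10·15=150. Service cost 331.
{A}: service cost 348
{D}: service cost 379
Among all 5 size-1 choices, {B} is lowest.

Choose B only; total service cost 331.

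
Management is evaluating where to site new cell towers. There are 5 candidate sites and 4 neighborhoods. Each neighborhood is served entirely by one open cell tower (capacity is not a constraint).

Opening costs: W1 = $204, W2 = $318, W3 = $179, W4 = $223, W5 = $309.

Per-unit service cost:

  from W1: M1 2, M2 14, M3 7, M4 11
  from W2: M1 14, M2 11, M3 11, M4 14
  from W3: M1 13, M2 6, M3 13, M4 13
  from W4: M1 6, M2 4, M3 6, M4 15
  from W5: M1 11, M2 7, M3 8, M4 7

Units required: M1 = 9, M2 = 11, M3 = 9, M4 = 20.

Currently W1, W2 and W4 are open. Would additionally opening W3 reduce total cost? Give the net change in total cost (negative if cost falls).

No — net change +179 (cost rises by 179).

Current service cost with {W1, W2, W4}: 336.
Adding W3: each neighborhood re-picks its cheapest; new service cost 336, saving 0.
Extra fixed cost: 179. Net change = 179 − 0 = 179.
(Totals: 1081 → 1260.)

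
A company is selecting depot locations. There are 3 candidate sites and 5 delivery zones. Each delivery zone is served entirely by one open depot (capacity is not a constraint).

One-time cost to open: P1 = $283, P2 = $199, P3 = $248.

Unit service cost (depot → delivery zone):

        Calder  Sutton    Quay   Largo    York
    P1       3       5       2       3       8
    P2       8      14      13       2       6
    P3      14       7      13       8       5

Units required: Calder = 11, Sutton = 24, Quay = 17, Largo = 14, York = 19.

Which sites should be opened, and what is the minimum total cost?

For any fixed open set, each delivery zone goes to its cheapest open site; total = fixed + service.
{P1}: Calder→P1 3·11=33, Sutton→P1 5·24=120, Quay→P1 2·17=34, Largo→P1 3·14=42, York→P1 8·19=152. Service 381; fixed 283; total 664.
{P1, P2}: Calder→P1 3·11=33, Sutton→P1 5·24=120, Quay→P1 2·17=34, Largo→P2 2·14=28, York→P2 6·19=114. Service 329; fixed 482; total 811.
{P1, P3}: Calder→P1 3·11=33, Sutton→P1 5·24=120, Quay→P1 2·17=34, Largo→P1 3·14=42, York→P3 5·19=95. Service 324; fixed 531; total 855.
{P1, P2, P3}: Calder→P1 3·11=33, Sutton→P1 5·24=120, Quay→P1 2·17=34, Largo→P2 2·14=28, York→P3 5·19=95. Service 310; fixed 730; total 1040.
(All 7 nonempty subsets were checked; P1 only is lowest.)

Open P1 only; minimum total cost 664.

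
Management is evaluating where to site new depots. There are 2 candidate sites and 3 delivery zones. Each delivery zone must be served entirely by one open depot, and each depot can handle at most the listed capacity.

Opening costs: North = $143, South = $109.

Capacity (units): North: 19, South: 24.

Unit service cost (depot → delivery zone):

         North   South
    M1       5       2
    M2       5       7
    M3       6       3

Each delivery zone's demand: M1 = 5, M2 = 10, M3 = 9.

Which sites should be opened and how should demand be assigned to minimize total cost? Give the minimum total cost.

Minimum total cost: 216

Open {South}: M1→South 2·5=10, M2→South 7·10=70, M3→South 3·9=27.
Loads: South carries 24/24. Service 107; fixed 109; total 216.
Next best feasible plan costs 339.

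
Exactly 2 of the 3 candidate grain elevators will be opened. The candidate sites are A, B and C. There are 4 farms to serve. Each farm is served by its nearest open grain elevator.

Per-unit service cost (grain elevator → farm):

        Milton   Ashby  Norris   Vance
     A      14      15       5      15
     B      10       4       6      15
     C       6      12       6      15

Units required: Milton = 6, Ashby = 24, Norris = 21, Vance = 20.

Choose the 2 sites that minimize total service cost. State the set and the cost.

With exactly 2 open, each farm uses its cheapest among the chosen.
{B, C}: Milton→C 6·6=36, Ashby→B 4·24=96, Norris→B 6·21=126, Vance→B 15·20=300. Service cost 558.
{A, B}: service cost 561
{A, C}: service cost 729
Among all 3 size-2 choices, {B, C} is lowest.

Choose B and C; total service cost 558.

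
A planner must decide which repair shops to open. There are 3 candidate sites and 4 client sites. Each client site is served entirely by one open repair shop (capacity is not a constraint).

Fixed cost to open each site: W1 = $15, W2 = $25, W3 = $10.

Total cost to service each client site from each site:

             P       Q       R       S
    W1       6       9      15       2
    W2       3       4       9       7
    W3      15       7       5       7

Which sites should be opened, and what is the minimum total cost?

Open W3 only; minimum total cost 44.

For any fixed open set, each client site goes to its cheapest open site; total = fixed + service.
{W3}: P→W3 15, Q→W3 7, R→W3 5, S→W3 7. Service 34; fixed 10; total 44.
{W1, W3}: service 20 + fixed 25 = 45
{W1}: P→W1 6, Q→W1 9, R→W1 15, S→W1 2. Service 32; fixed 15; total 47.
{W1, W2, W3}: P→W2 3, Q→W2 4, R→W3 5, S→W1 2. Service 14; fixed 50; total 64.
(All 7 nonempty subsets were checked; W3 only is lowest.)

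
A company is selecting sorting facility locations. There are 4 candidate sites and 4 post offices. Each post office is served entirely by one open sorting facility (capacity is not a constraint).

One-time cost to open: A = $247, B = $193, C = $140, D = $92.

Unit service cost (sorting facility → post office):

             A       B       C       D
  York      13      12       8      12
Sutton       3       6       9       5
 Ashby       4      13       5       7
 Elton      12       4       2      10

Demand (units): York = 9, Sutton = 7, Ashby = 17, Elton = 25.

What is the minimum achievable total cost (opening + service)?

Minimum total cost: 410

For any fixed open set, each post office goes to its cheapest open site; total = fixed + service.
{C}: York→C 8·9=72, Sutton→C 9·7=63, Ashby→C 5·17=85, Elton→C 2·25=50. Service 270; fixed 140; total 410.
{C, D}: service 242 + fixed 232 = 474
{B, C}: service 249 + fixed 333 = 582
{A, B, C, D}: York→C 8·9=72, Sutton→A 3·7=21, Ashby→A 4·17=68, Elton→C 2·25=50. Service 211; fixed 672; total 883.
No other subset beats 410.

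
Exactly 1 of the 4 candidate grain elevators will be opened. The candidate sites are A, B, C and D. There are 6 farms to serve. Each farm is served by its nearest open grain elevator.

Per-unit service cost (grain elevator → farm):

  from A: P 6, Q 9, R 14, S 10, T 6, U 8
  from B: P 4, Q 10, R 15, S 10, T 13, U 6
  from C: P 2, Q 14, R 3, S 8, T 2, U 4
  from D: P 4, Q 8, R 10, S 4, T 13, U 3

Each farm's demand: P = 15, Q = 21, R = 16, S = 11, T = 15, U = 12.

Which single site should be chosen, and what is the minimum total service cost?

With exactly 1 open, each farm uses its cheapest among the chosen.
{C}: P→C 2·15=30, Q→C 14·21=294, R→C 3·16=48, S→C 8·11=88, T→C 2·15=30, U→C 4·12=48. Service cost 538.
{D}: service cost 663
{A}: service cost 799
Among all 4 size-1 choices, {C} is lowest.

Choose C only; total service cost 538.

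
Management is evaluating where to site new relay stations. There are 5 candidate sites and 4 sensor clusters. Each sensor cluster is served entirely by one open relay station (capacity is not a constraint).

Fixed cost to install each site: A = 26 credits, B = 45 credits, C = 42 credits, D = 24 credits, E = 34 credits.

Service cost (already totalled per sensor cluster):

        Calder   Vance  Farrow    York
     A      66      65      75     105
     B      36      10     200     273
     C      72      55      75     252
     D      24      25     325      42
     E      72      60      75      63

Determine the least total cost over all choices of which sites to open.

Minimum total cost: 216

For any fixed open set, each sensor cluster goes to its cheapest open site; total = fixed + service.
{A, D}: Calder→D 24, Vance→D 25, Farrow→A 75, York→D 42. Service 166; fixed 50; total 216.
{D, E}: service 166 + fixed 58 = 224
{C, D}: service 166 + fixed 66 = 232
{A, B, C, D, E}: service 151 + fixed 171 = 322
No other subset beats 216.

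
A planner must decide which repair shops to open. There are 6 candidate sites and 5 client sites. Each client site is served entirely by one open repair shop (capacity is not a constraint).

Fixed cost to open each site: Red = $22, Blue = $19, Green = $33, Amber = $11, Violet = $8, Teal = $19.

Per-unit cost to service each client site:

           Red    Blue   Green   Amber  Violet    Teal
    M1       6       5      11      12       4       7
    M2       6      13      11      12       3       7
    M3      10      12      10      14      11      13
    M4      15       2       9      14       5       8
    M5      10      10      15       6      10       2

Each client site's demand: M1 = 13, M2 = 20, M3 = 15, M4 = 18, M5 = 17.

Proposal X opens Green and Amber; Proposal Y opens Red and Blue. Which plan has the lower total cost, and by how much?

Proposal Y is cheaper by 239.

Proposal X: {Green, Amber}: M1→Green 11·13=143, M2→Green 11·20=220, M3→Green 10·15=150, M4→Green 9·18=162, M5→Amber 6·17=102. Service 777; fixed 44; total 821.
Proposal Y: {Red, Blue}: M1→Blue 5·13=65, M2→Red 6·20=120, M3→Red 10·15=150, M4→Blue 2·18=36, M5→Red 10·17=170. Service 541; fixed 41; total 582.
Difference: |821 − 582| = 239.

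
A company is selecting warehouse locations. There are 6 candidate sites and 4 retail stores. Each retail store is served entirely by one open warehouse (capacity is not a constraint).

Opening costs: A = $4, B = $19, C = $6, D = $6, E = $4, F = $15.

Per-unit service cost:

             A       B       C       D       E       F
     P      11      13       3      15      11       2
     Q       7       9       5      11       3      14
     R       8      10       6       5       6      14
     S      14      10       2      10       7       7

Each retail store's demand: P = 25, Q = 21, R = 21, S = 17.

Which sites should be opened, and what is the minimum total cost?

Open C, D, E and F; minimum total cost 283.

For any fixed open set, each retail store goes to its cheapest open site; total = fixed + service.
{C, D, E, F}: P→F 2·25=50, Q→E 3·21=63, R→D 5·21=105, S→C 2·17=34. Service 252; fixed 31; total 283.
{A, C, D, E, F}: service 252 + fixed 35 = 287
{C, D, E}: P→C 3·25=75, Q→E 3·21=63, R→D 5·21=105, S→C 2·17=34. Service 277; fixed 16; total 293.
{A, B, C, D, E, F}: service 252 + fixed 54 = 306
No other subset beats 283.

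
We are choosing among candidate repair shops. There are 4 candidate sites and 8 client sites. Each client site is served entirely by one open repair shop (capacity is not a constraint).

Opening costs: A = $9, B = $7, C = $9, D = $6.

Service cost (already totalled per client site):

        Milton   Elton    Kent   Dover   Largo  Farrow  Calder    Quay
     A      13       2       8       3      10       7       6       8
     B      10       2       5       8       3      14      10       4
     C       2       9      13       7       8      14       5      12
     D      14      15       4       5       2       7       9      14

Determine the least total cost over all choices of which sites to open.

Minimum total cost: 53

For any fixed open set, each client site goes to its cheapest open site; total = fixed + service.
{B, C, D}: Milton→C 2, Elton→B 2, Kent→D 4, Dover→D 5, Largo→D 2, Farrow→D 7, Calder→C 5, Quay→B 4. Service 31; fixed 22; total 53.
{A, B}: service 40 + fixed 16 = 56
{A, B, C}: Milton→C 2, Elton→A 2, Kent→B 5, Dover→A 3, Largo→B 3, Farrow→A 7, Calder→C 5, Quay→B 4. Service 31; fixed 25; total 56.
{A, B, C, D}: Milton→C 2, Elton→A 2, Kent→D 4, Dover→A 3, Largo→D 2, Farrow→A 7, Calder→C 5, Quay→B 4. Service 29; fixed 31; total 60.
No other subset beats 53.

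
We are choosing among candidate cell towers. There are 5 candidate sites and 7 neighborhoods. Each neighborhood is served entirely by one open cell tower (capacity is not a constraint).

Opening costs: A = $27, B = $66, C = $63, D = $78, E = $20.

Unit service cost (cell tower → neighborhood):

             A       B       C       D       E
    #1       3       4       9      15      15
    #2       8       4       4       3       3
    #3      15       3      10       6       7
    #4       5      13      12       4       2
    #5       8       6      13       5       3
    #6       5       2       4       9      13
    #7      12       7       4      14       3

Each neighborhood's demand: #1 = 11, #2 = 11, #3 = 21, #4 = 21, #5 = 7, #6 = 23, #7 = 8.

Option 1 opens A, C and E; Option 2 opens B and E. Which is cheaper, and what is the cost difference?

Option 2 is cheaper by 143.

Option 1: {A, C, E}: #1→A 3·11=33, #2→E 3·11=33, #3→E 7·21=147, #4→E 2·21=42, #5→E 3·7=21, #6→C 4·23=92, #7→E 3·8=24. Service 392; fixed 110; total 502.
Option 2: {B, E}: #1→B 4·11=44, #2→E 3·11=33, #3→B 3·21=63, #4→E 2·21=42, #5→E 3·7=21, #6→B 2·23=46, #7→E 3·8=24. Service 273; fixed 86; total 359.
Difference: |502 − 359| = 143.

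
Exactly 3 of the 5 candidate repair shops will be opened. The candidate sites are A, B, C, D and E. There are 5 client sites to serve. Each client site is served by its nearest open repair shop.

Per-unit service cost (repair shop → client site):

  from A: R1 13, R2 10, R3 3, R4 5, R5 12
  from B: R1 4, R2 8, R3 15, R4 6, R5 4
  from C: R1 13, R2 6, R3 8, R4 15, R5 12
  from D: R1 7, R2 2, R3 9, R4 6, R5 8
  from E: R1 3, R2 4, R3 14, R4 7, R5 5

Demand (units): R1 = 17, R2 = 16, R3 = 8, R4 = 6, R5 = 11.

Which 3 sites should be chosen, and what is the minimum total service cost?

With exactly 3 open, each client site uses its cheapest among the chosen.
{A, D, E}: R1→E 3·17=51, R2→D 2·16=32, R3→A 3·8=24, R4→A 5·6=30, R5→E 5·11=55. Service cost 192.
{A, B, D}: service cost 198
{A, B, E}: service cost 213
Among all 10 size-3 choices, {A, D, E} is lowest.

Choose A, D and E; total service cost 192.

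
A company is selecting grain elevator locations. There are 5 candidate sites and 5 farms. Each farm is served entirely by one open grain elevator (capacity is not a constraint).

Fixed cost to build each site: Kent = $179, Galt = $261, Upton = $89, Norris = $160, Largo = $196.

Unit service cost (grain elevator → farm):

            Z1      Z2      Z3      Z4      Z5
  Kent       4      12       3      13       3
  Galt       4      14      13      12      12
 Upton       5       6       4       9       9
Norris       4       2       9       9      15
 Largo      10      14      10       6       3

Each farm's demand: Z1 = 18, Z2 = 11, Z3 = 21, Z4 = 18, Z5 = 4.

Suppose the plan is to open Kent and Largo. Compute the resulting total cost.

Total cost: 762

Each farm is assigned to its cheapest site among the open ones.
{Kent, Largo}: Z1→Kent 4·18=72, Z2→Kent 12·11=132, Z3→Kent 3·21=63, Z4→Largo 6·18=108, Z5→Kent 3·4=12. Service 387; fixed 375; total 762.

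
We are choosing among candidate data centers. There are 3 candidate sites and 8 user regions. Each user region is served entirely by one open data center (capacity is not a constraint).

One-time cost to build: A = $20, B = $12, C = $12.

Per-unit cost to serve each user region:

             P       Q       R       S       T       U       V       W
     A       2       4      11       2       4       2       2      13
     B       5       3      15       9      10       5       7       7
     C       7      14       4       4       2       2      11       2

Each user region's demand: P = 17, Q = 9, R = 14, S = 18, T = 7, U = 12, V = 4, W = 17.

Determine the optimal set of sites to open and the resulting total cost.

For any fixed open set, each user region goes to its cheapest open site; total = fixed + service.
{A, C}: P→A 2·17=34, Q→A 4·9=36, R→C 4·14=56, S→A 2·18=36, T→C 2·7=14, U→A 2·12=24, V→A 2·4=8, W→C 2·17=34. Service 242; fixed 32; total 274.
{A, B, C}: service 233 + fixed 44 = 277
{B, C}: service 340 + fixed 24 = 364
{B}: P→B 5·17=85, Q→B 3·9=27, R→B 15·14=210, S→B 9·18=162, T→B 10·7=70, U→B 5·12=60, V→B 7·4=28, W→B 7·17=119. Service 761; fixed 12; total 773.
(All 7 nonempty subsets were checked; A and C is lowest.)

Open A and C; minimum total cost 274.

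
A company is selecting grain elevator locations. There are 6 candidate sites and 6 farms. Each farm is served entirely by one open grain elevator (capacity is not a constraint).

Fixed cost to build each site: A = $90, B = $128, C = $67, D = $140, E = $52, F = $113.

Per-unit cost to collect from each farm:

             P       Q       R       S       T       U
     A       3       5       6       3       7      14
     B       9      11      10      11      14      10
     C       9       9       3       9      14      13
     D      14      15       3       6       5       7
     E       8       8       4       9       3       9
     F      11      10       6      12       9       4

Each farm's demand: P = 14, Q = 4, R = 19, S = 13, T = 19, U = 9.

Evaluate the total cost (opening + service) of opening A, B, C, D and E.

Each farm is assigned to its cheapest site among the open ones.
{A, B, C, D, E}: P→A 3·14=42, Q→A 5·4=20, R→C 3·19=57, S→A 3·13=39, T→E 3·19=57, U→D 7·9=63. Service 278; fixed 477; total 755.

Total cost: 755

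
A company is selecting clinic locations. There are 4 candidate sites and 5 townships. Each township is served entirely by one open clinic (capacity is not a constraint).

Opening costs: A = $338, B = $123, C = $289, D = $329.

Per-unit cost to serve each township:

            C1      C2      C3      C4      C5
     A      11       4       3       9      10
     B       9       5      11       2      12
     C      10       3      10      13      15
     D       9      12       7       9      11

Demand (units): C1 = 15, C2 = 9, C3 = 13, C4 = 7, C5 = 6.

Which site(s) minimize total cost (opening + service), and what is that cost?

For any fixed open set, each township goes to its cheapest open site; total = fixed + service.
{B}: C1→B 9·15=135, C2→B 5·9=45, C3→B 11·13=143, C4→B 2·7=14, C5→B 12·6=72. Service 409; fixed 123; total 532.
{A}: service 363 + fixed 338 = 701
{A, B}: service 284 + fixed 461 = 745
{A, B, C, D}: C1→B 9·15=135, C2→C 3·9=27, C3→A 3·13=39, C4→B 2·7=14, C5→A 10·6=60. Service 275; fixed 1079; total 1354.
No other subset beats 532.

Open B only; minimum total cost 532.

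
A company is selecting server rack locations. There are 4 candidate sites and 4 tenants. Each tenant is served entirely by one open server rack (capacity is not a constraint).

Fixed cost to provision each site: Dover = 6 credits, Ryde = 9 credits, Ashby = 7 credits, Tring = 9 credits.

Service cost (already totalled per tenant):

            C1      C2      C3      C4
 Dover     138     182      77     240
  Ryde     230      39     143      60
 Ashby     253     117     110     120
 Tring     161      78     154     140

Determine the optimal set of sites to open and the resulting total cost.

For any fixed open set, each tenant goes to its cheapest open site; total = fixed + service.
{Dover, Ryde}: C1→Dover 138, C2→Ryde 39, C3→Dover 77, C4→Ryde 60. Service 314; fixed 15; total 329.
{Dover, Ryde, Ashby}: service 314 + fixed 22 = 336
{Dover, Ryde, Tring}: service 314 + fixed 24 = 338
{Dover, Ryde, Ashby, Tring}: service 314 + fixed 31 = 345
No other subset beats 329.

Open Dover and Ryde; minimum total cost 329.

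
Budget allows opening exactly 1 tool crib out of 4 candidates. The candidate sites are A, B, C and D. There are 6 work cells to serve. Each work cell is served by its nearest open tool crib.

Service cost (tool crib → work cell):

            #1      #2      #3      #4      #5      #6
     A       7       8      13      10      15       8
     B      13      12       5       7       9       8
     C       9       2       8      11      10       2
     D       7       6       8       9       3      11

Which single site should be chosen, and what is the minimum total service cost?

Choose C only; total service cost 42.

With exactly 1 open, each work cell uses its cheapest among the chosen.
{C}: #1→C 9, #2→C 2, #3→C 8, #4→C 11, #5→C 10, #6→C 2. Service cost 42.
{D}: service cost 44
{B}: service cost 54
Among all 4 size-1 choices, {C} is lowest.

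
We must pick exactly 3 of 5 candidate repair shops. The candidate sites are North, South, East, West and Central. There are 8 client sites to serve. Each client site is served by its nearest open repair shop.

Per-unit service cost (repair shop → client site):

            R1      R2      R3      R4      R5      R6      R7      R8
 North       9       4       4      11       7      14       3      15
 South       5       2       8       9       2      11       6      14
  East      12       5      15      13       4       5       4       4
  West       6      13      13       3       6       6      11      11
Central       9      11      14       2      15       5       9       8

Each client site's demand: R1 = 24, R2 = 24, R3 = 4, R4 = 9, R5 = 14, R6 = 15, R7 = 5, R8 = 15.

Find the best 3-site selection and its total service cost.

Choose South, East and Central; total service cost 401.

With exactly 3 open, each client site uses its cheapest among the chosen.
{South, East, Central}: R1→South 5·24=120, R2→South 2·24=48, R3→South 8·4=32, R4→Central 2·9=18, R5→South 2·14=28, R6→East 5·15=75, R7→East 4·5=20, R8→East 4·15=60. Service cost 401.
{South, East, West}: service cost 410
{North, South, Central}: service cost 440
Among all 10 size-3 choices, {South, East, Central} is lowest.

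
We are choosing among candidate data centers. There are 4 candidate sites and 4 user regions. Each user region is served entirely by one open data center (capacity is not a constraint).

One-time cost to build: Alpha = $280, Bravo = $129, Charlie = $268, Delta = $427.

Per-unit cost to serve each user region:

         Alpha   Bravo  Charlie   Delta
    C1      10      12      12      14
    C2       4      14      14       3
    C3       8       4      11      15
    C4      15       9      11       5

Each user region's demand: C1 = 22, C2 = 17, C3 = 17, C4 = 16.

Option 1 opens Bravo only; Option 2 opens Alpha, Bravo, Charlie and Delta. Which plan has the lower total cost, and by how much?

Option 1 is cheaper by 680.

Option 1: {Bravo}: C1→Bravo 12·22=264, C2→Bravo 14·17=238, C3→Bravo 4·17=68, C4→Bravo 9·16=144. Service 714; fixed 129; total 843.
Option 2: {Alpha, Bravo, Charlie, Delta}: C1→Alpha 10·22=220, C2→Delta 3·17=51, C3→Bravo 4·17=68, C4→Delta 5·16=80. Service 419; fixed 1104; total 1523.
Difference: |843 − 1523| = 680.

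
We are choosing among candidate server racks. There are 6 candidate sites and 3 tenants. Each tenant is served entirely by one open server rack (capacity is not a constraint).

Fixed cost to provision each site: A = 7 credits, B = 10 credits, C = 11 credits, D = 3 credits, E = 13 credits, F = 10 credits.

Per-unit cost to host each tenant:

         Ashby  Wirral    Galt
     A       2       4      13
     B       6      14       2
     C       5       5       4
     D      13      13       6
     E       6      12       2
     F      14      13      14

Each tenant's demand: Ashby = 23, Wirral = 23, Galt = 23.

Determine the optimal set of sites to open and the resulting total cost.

Open A and B; minimum total cost 201.

For any fixed open set, each tenant goes to its cheapest open site; total = fixed + service.
{A, B}: Ashby→A 2·23=46, Wirral→A 4·23=92, Galt→B 2·23=46. Service 184; fixed 17; total 201.
{A, B, D}: service 184 + fixed 20 = 204
{A, E}: service 184 + fixed 20 = 204
{A, B, C, D, E, F}: service 184 + fixed 54 = 238
No other subset beats 201.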